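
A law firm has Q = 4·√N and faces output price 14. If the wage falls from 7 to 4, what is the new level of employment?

N* = 49

From P·MP_N = w with MP_N = 2·N^(-1/2), the labor demand is N(w) = (28/w)^(2).
At w = 7: N = 16. At w = 4: N = 49.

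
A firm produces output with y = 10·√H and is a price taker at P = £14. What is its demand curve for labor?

MP_H = (1/2)·10·H^(-1/2) = 5·H^(-1/2).
Setting P·MP_H = w: 70·H^(-1/2) = w.
Solving for H: H^(-1/2) = w/70, so H = (70/w)^(2).

H(w) = 4900/w²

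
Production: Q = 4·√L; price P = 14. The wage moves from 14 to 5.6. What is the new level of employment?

L* = 25

From P·MP_L = w with MP_L = 2·L^(-1/2), the labor demand is L(w) = (28/w)^(2).
At w = 14: L = 4. At w = 5.6: L = 25.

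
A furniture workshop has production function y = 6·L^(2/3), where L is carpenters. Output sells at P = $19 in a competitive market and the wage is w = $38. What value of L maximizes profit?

MP_L = (2/3)·6·L^(-1/3) = 4·L^(-1/3).
Profit maximization for a price taker requires P·MP_L = w: 19·4·L^(-1/3) = 38.
So L^(-1/3) = 0.5, which gives L = 8.

L* = 8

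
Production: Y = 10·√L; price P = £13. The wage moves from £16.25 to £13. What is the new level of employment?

From P·MP_L = w with MP_L = 5·L^(-1/2), the labor demand is L(w) = (65/w)^(2).
At w = 16.25: L = 16. At w = 13: L = 25.

L* = 25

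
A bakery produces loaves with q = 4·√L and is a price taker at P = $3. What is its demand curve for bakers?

MP_L = (1/2)·4·L^(-1/2) = 2·L^(-1/2).
Setting P·MP_L = w: 6·L^(-1/2) = w.
Solving for L: L^(-1/2) = w/6, so L = (6/w)^(2).

L(w) = 36/w²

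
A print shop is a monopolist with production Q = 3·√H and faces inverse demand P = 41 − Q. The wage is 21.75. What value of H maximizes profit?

Marginal revenue from the inverse demand is MR = 41 − 2Q.
The marginal product is MP_H = 1.5·H^(-1/2).
A monopolist hires until marginal revenue product equals the wage: MR·MP_H = w.
At H, Q = 3·√H. Substituting and solving: (41 − 6·√H)·1.5·H^(-1/2) = 21.75 gives H = 4.

H* = 4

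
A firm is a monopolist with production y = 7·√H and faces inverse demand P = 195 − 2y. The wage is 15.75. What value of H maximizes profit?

H* = 36

Marginal revenue from the inverse demand is MR = 195 − 4y.
The marginal product is MP_H = 3.5·H^(-1/2).
A monopolist hires until marginal revenue product equals the wage: MR·MP_H = w.
At H, y = 7·√H. Substituting and solving: (195 − 28·√H)·3.5·H^(-1/2) = 15.75 gives H = 36.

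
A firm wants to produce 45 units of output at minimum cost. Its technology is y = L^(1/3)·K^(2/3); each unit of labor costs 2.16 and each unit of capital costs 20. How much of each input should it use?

L* = 125, K* = 27

Cost minimization requires the marginal rate of technical substitution to equal the input-price ratio: MP_L/MP_K = w/r.
Here MP_L/MP_K = (1/3)·(K/L)/(2/3) = 0.5·(K/L). Setting this equal to 2.16/20 = 0.108 gives K = 0.216L.
Substituting into y = 45: L^(1/3)·(0.216L)^(2/3) = 45.
Solving, L = 125 and K = 27.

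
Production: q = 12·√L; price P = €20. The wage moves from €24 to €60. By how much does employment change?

ΔL = -21

From P·MP_L = w with MP_L = 6·L^(-1/2), the labor demand is L(w) = (120/w)^(2).
At w = 24: L = 25. At w = 60: L = 4.
ΔL = 4 − 25 = -21.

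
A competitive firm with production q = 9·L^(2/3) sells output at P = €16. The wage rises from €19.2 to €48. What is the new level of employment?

From P·MP_L = w with MP_L = 6·L^(-1/3), the labor demand is L(w) = (96/w)^(3).
At w = 19.2: L = 125. At w = 48: L = 8.

L* = 8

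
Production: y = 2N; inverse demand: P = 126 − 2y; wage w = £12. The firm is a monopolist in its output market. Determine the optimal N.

N* = 15

Marginal revenue from the inverse demand is MR = 126 − 4y.
The marginal product is MP_N = 2.
A monopolist hires until marginal revenue product equals the wage: MR·MP_N = w.
(126 − 8N)·2 = 12, so N = 15.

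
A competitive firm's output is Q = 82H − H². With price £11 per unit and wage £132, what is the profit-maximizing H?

H* = 35

The marginal product of H is MP_H = 82 − 2H.
A price-taking firm hires until the value of the marginal product equals the wage: P·MP_H = w, so 11·(82 − 2H) = 132.
Then 82 − 2H = 12, giving H = 35.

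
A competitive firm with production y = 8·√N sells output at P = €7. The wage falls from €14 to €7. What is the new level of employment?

N* = 16

From P·MP_N = w with MP_N = 4·N^(-1/2), the labor demand is N(w) = (28/w)^(2).
At w = 14: N = 4. At w = 7: N = 16.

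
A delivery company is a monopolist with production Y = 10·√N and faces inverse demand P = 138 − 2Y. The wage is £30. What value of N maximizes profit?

Marginal revenue from the inverse demand is MR = 138 − 4Y.
The marginal product is MP_N = 5·N^(-1/2).
A monopolist hires until marginal revenue product equals the wage: MR·MP_N = w.
At N, Y = 10·√N. Substituting and solving: (138 − 40·√N)·5·N^(-1/2) = 30 gives N = 9.

N* = 9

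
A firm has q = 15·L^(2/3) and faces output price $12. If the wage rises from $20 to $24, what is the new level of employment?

L* = 125

From P·MP_L = w with MP_L = 10·L^(-1/3), the labor demand is L(w) = (120/w)^(3).
At w = 20: L = 216. At w = 24: L = 125.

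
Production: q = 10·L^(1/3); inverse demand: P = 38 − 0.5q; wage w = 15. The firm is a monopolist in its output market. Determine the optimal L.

L* = 8

Marginal revenue from the inverse demand is MR = 38 − q.
The marginal product is MP_L = (10/3)·L^(-2/3).
A monopolist hires until marginal revenue product equals the wage: MR·MP_L = w.
At L, q = 10·L^(1/3). Substituting and solving: (38 − 10·L^(1/3))·(10/3)·L^(-2/3) = 15 gives L = 8.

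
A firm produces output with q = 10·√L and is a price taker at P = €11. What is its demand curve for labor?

L(w) = 3025/w²

MP_L = (1/2)·10·L^(-1/2) = 5·L^(-1/2).
Setting P·MP_L = w: 55·L^(-1/2) = w.
Solving for L: L^(-1/2) = w/55, so L = (55/w)^(2).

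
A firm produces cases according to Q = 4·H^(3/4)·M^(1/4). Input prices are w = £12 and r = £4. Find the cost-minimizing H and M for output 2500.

H* = 625, M* = 625

Cost minimization requires the marginal rate of technical substitution to equal the input-price ratio: MP_H/MP_M = w/r.
Here MP_H/MP_M = (3/4)·(M/H)/(1/4) = 3·(M/H). Setting this equal to 12/4 = 3 gives M = H.
Substituting into Q = 2500: 4·H^(3/4)·(H)^(1/4) = 2500.
Solving, H = 625 and M = 625.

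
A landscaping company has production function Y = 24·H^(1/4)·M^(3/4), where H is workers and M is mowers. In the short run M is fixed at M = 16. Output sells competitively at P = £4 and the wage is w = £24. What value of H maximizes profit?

H* = 16

With M = 16, MP_H = (1/4)·24·H^(-3/4)·16^(3/4) = 48·H^(-3/4).
Profit maximization for a price taker requires P·MP_H = w: 4·48·H^(-3/4) = 24.
So H^(-3/4) = 0.125, which gives H = 16.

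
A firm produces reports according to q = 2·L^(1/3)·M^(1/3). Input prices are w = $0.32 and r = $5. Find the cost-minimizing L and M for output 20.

Cost minimization requires the marginal rate of technical substitution to equal the input-price ratio: MP_L/MP_M = w/r.
Here MP_L/MP_M = (1/3)·(M/L)/(1/3) = (M/L). Setting this equal to 0.32/5 = 0.064 gives M = 0.064L.
Substituting into q = 20: 2·L^(1/3)·(0.064L)^(1/3) = 20.
Solving, L = 125 and M = 8.

L* = 125, M* = 8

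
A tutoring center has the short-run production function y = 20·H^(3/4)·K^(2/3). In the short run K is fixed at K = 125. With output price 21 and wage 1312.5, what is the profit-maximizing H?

With K = 125, MP_H = (3/4)·20·H^(-1/4)·125^(2/3) = 375·H^(-1/4).
Profit maximization for a price taker requires P·MP_H = w: 21·375·H^(-1/4) = 1312.5.
So H^(-1/4) = 1/6, which gives H = 1296.

H* = 1296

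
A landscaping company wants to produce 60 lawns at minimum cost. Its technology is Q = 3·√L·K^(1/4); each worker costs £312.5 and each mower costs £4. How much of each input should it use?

L* = 16, K* = 625

Cost minimization requires the marginal rate of technical substitution to equal the input-price ratio: MP_L/MP_K = w/r.
Here MP_L/MP_K = (1/2)·(K/L)/(1/4) = 2·(K/L). Setting this equal to 312.5/4 = 78.125 gives K = 39.0625L.
Substituting into Q = 60: 3·L^(1/2)·(39.0625L)^(1/4) = 60.
Solving, L = 16 and K = 625.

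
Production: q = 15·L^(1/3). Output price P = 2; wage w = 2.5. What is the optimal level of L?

L* = 8

MP_L = (1/3)·15·L^(-2/3) = 5·L^(-2/3).
Profit maximization for a price taker requires P·MP_L = w: 2·5·L^(-2/3) = 2.5.
So L^(-2/3) = 0.25, which gives L = 8.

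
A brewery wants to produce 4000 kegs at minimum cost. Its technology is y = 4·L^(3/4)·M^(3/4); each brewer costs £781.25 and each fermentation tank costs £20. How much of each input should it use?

Cost minimization requires the marginal rate of technical substitution to equal the input-price ratio: MP_L/MP_M = w/r.
Here MP_L/MP_M = (3/4)·(M/L)/(3/4) = (M/L). Setting this equal to 781.25/20 = 39.0625 gives M = 39.0625L.
Substituting into y = 4000: 4·L^(3/4)·(39.0625L)^(3/4) = 4000.
Solving, L = 16 and M = 625.

L* = 16, M* = 625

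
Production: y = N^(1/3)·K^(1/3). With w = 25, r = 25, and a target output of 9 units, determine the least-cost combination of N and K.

N* = 27, K* = 27

Cost minimization requires the marginal rate of technical substitution to equal the input-price ratio: MP_N/MP_K = w/r.
Here MP_N/MP_K = (1/3)·(K/N)/(1/3) = (K/N). Setting this equal to 25/25 = 1 gives K = N.
Substituting into y = 9: N^(1/3)·(N)^(1/3) = 9.
Solving, N = 27 and K = 27.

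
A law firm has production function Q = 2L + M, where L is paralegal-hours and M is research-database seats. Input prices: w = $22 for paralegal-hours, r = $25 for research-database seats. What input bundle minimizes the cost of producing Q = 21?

L* = 10.5, M* = 0

The inputs are perfect substitutes, so the firm uses whichever has the lower cost per unit of output.
Cost per unit of output via L is 11; via M it is 25. L is cheaper.
Producing Q = 21 with L alone: L = 10.5, M = 0.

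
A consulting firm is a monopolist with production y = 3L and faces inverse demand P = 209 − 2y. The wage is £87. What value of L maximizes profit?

L* = 15

Marginal revenue from the inverse demand is MR = 209 − 4y.
The marginal product is MP_L = 3.
A monopolist hires until marginal revenue product equals the wage: MR·MP_L = w.
(209 − 12L)·3 = 87, so L = 15.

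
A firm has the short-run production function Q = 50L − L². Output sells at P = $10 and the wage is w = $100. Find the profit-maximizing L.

L* = 20

The marginal product of L is MP_L = 50 − 2L.
A price-taking firm hires until the value of the marginal product equals the wage: P·MP_L = w, so 10·(50 − 2L) = 100.
Then 50 − 2L = 10, giving L = 20.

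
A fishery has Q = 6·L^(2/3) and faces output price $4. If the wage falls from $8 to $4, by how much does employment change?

From P·MP_L = w with MP_L = 4·L^(-1/3), the labor demand is L(w) = (16/w)^(3).
At w = 8: L = 8. At w = 4: L = 64.
ΔL = 64 − 8 = 56.

ΔL = 56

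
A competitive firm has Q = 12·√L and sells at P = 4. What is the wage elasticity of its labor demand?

ε = -2

MP_L = (1/2)·12·L^(-1/2), so P·MP_L = w gives 24·L^(-1/2) = w.
Solving, L(w) = (24/w)^(2). This is a constant-elasticity form: L ∝ w^(−2), so ε = −2.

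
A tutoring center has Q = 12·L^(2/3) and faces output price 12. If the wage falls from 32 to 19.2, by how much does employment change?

ΔL = 98

From P·MP_L = w with MP_L = 8·L^(-1/3), the labor demand is L(w) = (96/w)^(3).
At w = 32: L = 27. At w = 19.2: L = 125.
ΔL = 125 − 27 = 98.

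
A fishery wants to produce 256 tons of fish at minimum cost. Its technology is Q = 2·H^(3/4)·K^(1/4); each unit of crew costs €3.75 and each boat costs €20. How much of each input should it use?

Cost minimization requires the marginal rate of technical substitution to equal the input-price ratio: MP_H/MP_K = w/r.
Here MP_H/MP_K = (3/4)·(K/H)/(1/4) = 3·(K/H). Setting this equal to 3.75/20 = 0.1875 gives K = 0.0625H.
Substituting into Q = 256: 2·H^(3/4)·(0.0625H)^(1/4) = 256.
Solving, H = 256 and K = 16.

H* = 256, K* = 16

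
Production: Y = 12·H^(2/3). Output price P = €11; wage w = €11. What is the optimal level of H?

MP_H = (2/3)·12·H^(-1/3) = 8·H^(-1/3).
Profit maximization for a price taker requires P·MP_H = w: 11·8·H^(-1/3) = 11.
So H^(-1/3) = 0.125, which gives H = 512.

H* = 512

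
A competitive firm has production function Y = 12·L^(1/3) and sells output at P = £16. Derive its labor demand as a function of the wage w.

L(w) = (64/w)^(3/2)

MP_L = (1/3)·12·L^(-2/3) = 4·L^(-2/3).
Setting P·MP_L = w: 64·L^(-2/3) = w.
Solving for L: L^(-2/3) = w/64, so L = (64/w)^(3/2).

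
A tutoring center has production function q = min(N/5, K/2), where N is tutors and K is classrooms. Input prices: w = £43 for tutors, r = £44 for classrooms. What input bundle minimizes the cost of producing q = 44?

With a fixed-proportions technology, the cost-minimizing bundle uses no slack in either input: N/5 = K/2 = q.
So N = 5·44 = 220 and K = 2·44 = 88.

N* = 220, K* = 88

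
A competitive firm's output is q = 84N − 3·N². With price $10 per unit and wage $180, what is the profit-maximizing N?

The marginal product of N is MP_N = 84 − 6N.
A price-taking firm hires until the value of the marginal product equals the wage: P·MP_N = w, so 10·(84 − 6N) = 180.
Then 84 − 6N = 18, giving N = 11.

N* = 11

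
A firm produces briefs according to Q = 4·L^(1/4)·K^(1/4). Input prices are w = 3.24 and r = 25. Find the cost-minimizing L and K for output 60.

Cost minimization requires the marginal rate of technical substitution to equal the input-price ratio: MP_L/MP_K = w/r.
Here MP_L/MP_K = (1/4)·(K/L)/(1/4) = (K/L). Setting this equal to 3.24/25 = 0.1296 gives K = 0.1296L.
Substituting into Q = 60: 4·L^(1/4)·(0.1296L)^(1/4) = 60.
Solving, L = 625 and K = 81.

L* = 625, K* = 81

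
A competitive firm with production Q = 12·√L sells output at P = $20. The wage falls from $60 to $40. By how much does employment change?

From P·MP_L = w with MP_L = 6·L^(-1/2), the labor demand is L(w) = (120/w)^(2).
At w = 60: L = 4. At w = 40: L = 9.
ΔL = 9 − 4 = 5.

ΔL = 5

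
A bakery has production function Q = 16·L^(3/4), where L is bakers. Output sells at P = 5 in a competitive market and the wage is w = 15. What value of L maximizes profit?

MP_L = (3/4)·16·L^(-1/4) = 12·L^(-1/4).
Profit maximization for a price taker requires P·MP_L = w: 5·12·L^(-1/4) = 15.
So L^(-1/4) = 0.25, which gives L = 256.

L* = 256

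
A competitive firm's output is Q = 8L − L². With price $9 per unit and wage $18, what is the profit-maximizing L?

The marginal product of L is MP_L = 8 − 2L.
A price-taking firm hires until the value of the marginal product equals the wage: P·MP_L = w, so 9·(8 − 2L) = 18.
Then 8 − 2L = 2, giving L = 3.

L* = 3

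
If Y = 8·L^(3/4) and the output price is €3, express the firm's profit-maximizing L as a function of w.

L(w) = 104976/w^(4)

MP_L = (3/4)·8·L^(-1/4) = 6·L^(-1/4).
Setting P·MP_L = w: 18·L^(-1/4) = w.
Solving for L: L^(-1/4) = w/18, so L = (18/w)^(4).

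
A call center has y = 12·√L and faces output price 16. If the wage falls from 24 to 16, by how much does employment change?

From P·MP_L = w with MP_L = 6·L^(-1/2), the labor demand is L(w) = (96/w)^(2).
At w = 24: L = 16. At w = 16: L = 36.
ΔL = 36 − 16 = 20.

ΔL = 20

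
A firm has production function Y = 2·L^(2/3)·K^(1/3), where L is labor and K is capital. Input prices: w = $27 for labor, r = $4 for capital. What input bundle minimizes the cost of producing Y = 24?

Cost minimization requires the marginal rate of technical substitution to equal the input-price ratio: MP_L/MP_K = w/r.
Here MP_L/MP_K = (2/3)·(K/L)/(1/3) = 2·(K/L). Setting this equal to 27/4 = 6.75 gives K = 3.375L.
Substituting into Y = 24: 2·L^(2/3)·(3.375L)^(1/3) = 24.
Solving, L = 8 and K = 27.

L* = 8, K* = 27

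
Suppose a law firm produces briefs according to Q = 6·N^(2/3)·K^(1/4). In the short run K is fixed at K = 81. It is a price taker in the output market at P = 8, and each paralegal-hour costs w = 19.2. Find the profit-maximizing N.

N* = 125

With K = 81, MP_N = (2/3)·6·N^(-1/3)·81^(1/4) = 12·N^(-1/3).
Profit maximization for a price taker requires P·MP_N = w: 8·12·N^(-1/3) = 19.2.
So N^(-1/3) = 0.2, which gives N = 125.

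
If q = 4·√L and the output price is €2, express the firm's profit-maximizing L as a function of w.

MP_L = (1/2)·4·L^(-1/2) = 2·L^(-1/2).
Setting P·MP_L = w: 4·L^(-1/2) = w.
Solving for L: L^(-1/2) = w/4, so L = (4/w)^(2).

L(w) = 16/w²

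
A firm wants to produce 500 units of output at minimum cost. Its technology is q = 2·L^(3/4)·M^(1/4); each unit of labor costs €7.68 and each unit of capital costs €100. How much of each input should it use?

Cost minimization requires the marginal rate of technical substitution to equal the input-price ratio: MP_L/MP_M = w/r.
Here MP_L/MP_M = (3/4)·(M/L)/(1/4) = 3·(M/L). Setting this equal to 7.68/100 = 0.0768 gives M = 0.0256L.
Substituting into q = 500: 2·L^(3/4)·(0.0256L)^(1/4) = 500.
Solving, L = 625 and M = 16.

L* = 625, M* = 16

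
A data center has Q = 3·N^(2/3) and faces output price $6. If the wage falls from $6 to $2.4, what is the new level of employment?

N* = 125

From P·MP_N = w with MP_N = 2·N^(-1/3), the labor demand is N(w) = (12/w)^(3).
At w = 6: N = 8. At w = 2.4: N = 125.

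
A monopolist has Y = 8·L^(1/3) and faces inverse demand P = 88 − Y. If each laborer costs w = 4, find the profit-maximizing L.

L* = 64

Marginal revenue from the inverse demand is MR = 88 − 2Y.
The marginal product is MP_L = (8/3)·L^(-2/3).
A monopolist hires until marginal revenue product equals the wage: MR·MP_L = w.
At L, Y = 8·L^(1/3). Substituting and solving: (88 − 16·L^(1/3))·(8/3)·L^(-2/3) = 4 gives L = 64.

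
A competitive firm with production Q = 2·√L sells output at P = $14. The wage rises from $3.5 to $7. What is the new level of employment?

L* = 4

From P·MP_L = w with MP_L = L^(-1/2), the labor demand is L(w) = (14/w)^(2).
At w = 3.5: L = 16. At w = 7: L = 4.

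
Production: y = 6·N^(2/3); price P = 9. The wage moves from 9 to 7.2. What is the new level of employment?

From P·MP_N = w with MP_N = 4·N^(-1/3), the labor demand is N(w) = (36/w)^(3).
At w = 9: N = 64. At w = 7.2: N = 125.

N* = 125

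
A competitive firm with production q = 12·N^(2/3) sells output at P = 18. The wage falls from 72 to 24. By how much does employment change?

From P·MP_N = w with MP_N = 8·N^(-1/3), the labor demand is N(w) = (144/w)^(3).
At w = 72: N = 8. At w = 24: N = 216.
ΔN = 216 − 8 = 208.

ΔN = 208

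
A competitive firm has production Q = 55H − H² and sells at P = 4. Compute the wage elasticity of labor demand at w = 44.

From P·MP_H = w with MP_H = 55 − 2H, labor demand is H(w) = (55 − w/4)/2.
dH/dw = −1/(8) = -0.125.
At w = 44, H = 22, so ε = (dH/dw)·(w/H) = (-0.125)·(44/22) = -0.25.

ε = -0.25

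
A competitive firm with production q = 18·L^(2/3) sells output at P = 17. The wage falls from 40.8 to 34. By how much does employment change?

From P·MP_L = w with MP_L = 12·L^(-1/3), the labor demand is L(w) = (204/w)^(3).
At w = 40.8: L = 125. At w = 34: L = 216.
ΔL = 216 − 125 = 91.

ΔL = 91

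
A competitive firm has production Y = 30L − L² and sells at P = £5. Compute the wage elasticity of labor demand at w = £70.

From P·MP_L = w with MP_L = 30 − 2L, labor demand is L(w) = (30 − w/5)/2.
dL/dw = −1/(10) = -0.1.
At w = 70, L = 8, so ε = (dL/dw)·(w/L) = (-0.1)·(70/8) = -0.875.

ε = -0.875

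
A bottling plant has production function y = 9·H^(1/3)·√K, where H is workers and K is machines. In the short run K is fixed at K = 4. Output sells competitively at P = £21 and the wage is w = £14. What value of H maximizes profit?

With K = 4, MP_H = (1/3)·9·H^(-2/3)·4^(1/2) = 6·H^(-2/3).
Profit maximization for a price taker requires P·MP_H = w: 21·6·H^(-2/3) = 14.
So H^(-2/3) = 1/9, which gives H = 27.

H* = 27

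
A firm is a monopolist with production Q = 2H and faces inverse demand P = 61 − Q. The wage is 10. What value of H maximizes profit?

H* = 14

Marginal revenue from the inverse demand is MR = 61 − 2Q.
The marginal product is MP_H = 2.
A monopolist hires until marginal revenue product equals the wage: MR·MP_H = w.
(61 − 4H)·2 = 10, so H = 14.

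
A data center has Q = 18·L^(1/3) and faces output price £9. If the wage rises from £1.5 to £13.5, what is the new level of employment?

L* = 8

From P·MP_L = w with MP_L = 6·L^(-2/3), the labor demand is L(w) = (54/w)^(3/2).
At w = 1.5: L = 216. At w = 13.5: L = 8.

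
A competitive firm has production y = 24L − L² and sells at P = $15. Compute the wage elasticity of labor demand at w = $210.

ε = -1.4

From P·MP_L = w with MP_L = 24 − 2L, labor demand is L(w) = (24 − w/15)/2.
dL/dw = −1/(30) = -1/30.
At w = 210, L = 5, so ε = (dL/dw)·(w/L) = (-1/30)·(210/5) = -1.4.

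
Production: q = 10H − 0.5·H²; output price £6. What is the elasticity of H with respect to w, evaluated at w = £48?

From P·MP_H = w with MP_H = 10 − H, labor demand is H(w) = 10 − w/6.
dH/dw = −1/(6) = -1/6.
At w = 48, H = 2, so ε = (dH/dw)·(w/H) = (-1/6)·(48/2) = -4.

ε = -4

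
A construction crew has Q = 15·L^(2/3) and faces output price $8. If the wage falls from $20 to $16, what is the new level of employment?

L* = 125

From P·MP_L = w with MP_L = 10·L^(-1/3), the labor demand is L(w) = (80/w)^(3).
At w = 20: L = 64. At w = 16: L = 125.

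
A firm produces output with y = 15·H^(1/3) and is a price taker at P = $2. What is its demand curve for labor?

H(w) = (10/w)^(3/2)

MP_H = (1/3)·15·H^(-2/3) = 5·H^(-2/3).
Setting P·MP_H = w: 10·H^(-2/3) = w.
Solving for H: H^(-2/3) = w/10, so H = (10/w)^(3/2).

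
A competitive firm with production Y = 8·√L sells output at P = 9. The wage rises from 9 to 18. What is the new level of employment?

From P·MP_L = w with MP_L = 4·L^(-1/2), the labor demand is L(w) = (36/w)^(2).
At w = 9: L = 16. At w = 18: L = 4.

L* = 4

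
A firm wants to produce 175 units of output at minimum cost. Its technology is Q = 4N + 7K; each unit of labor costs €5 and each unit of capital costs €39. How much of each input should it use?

The inputs are perfect substitutes, so the firm uses whichever has the lower cost per unit of output.
Cost per unit of output via N is w/4 = 1.25; via K it is r/7 = 39/7. N is cheaper.
Producing Q = 175 with N alone: N = 43.75, K = 0.

N* = 43.75, K* = 0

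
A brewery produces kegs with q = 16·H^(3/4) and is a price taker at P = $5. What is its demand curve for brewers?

H(w) = (60/w)^(4)

MP_H = (3/4)·16·H^(-1/4) = 12·H^(-1/4).
Setting P·MP_H = w: 60·H^(-1/4) = w.
Solving for H: H^(-1/4) = w/60, so H = (60/w)^(4).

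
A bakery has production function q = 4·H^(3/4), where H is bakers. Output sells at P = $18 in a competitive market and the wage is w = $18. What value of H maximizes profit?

MP_H = (3/4)·4·H^(-1/4) = 3·H^(-1/4).
Profit maximization for a price taker requires P·MP_H = w: 18·3·H^(-1/4) = 18.
So H^(-1/4) = 1/3, which gives H = 81.

H* = 81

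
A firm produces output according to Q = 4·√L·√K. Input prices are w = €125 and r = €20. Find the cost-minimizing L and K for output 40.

Cost minimization requires the marginal rate of technical substitution to equal the input-price ratio: MP_L/MP_K = w/r.
Here MP_L/MP_K = (1/2)·(K/L)/(1/2) = (K/L). Setting this equal to 125/20 = 6.25 gives K = 6.25L.
Substituting into Q = 40: 4·L^(1/2)·(6.25L)^(1/2) = 40.
Solving, L = 4 and K = 25.

L* = 4, K* = 25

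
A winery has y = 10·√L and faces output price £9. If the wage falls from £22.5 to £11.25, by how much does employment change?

From P·MP_L = w with MP_L = 5·L^(-1/2), the labor demand is L(w) = (45/w)^(2).
At w = 22.5: L = 4. At w = 11.25: L = 16.
ΔL = 16 − 4 = 12.

ΔL = 12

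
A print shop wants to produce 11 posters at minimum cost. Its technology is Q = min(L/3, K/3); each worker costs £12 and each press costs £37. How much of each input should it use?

L* = 33, K* = 33

With a fixed-proportions technology, the cost-minimizing bundle uses no slack in either input: L/3 = K/3 = Q.
So L = 3·11 = 33 and K = 3·11 = 33.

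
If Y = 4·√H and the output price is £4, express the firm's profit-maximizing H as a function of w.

MP_H = (1/2)·4·H^(-1/2) = 2·H^(-1/2).
Setting P·MP_H = w: 8·H^(-1/2) = w.
Solving for H: H^(-1/2) = w/8, so H = (8/w)^(2).

H(w) = 64/w²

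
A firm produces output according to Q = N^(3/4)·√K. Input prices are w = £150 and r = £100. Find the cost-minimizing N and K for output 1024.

N* = 256, K* = 256

Cost minimization requires the marginal rate of technical substitution to equal the input-price ratio: MP_N/MP_K = w/r.
Here MP_N/MP_K = (3/4)·(K/N)/(1/2) = 1.5·(K/N). Setting this equal to 150/100 = 1.5 gives K = N.
Substituting into Q = 1024: N^(3/4)·(N)^(1/2) = 1024.
Solving, N = 256 and K = 256.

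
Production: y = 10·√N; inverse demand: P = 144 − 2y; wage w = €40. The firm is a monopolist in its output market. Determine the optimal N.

Marginal revenue from the inverse demand is MR = 144 − 4y.
The marginal product is MP_N = 5·N^(-1/2).
A monopolist hires until marginal revenue product equals the wage: MR·MP_N = w.
At N, y = 10·√N. Substituting and solving: (144 − 40·√N)·5·N^(-1/2) = 40 gives N = 9.

N* = 9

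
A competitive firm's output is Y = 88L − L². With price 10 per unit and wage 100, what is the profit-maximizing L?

L* = 39

The marginal product of L is MP_L = 88 − 2L.
A price-taking firm hires until the value of the marginal product equals the wage: P·MP_L = w, so 10·(88 − 2L) = 100.
Then 88 − 2L = 10, giving L = 39.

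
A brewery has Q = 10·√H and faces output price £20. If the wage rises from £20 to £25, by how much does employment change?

ΔH = -9

From P·MP_H = w with MP_H = 5·H^(-1/2), the labor demand is H(w) = (100/w)^(2).
At w = 20: H = 25. At w = 25: H = 16.
ΔH = 16 − 25 = -9.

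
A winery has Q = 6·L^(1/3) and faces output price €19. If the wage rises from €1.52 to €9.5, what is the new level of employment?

L* = 8

From P·MP_L = w with MP_L = 2·L^(-2/3), the labor demand is L(w) = (38/w)^(3/2).
At w = 1.52: L = 125. At w = 9.5: L = 8.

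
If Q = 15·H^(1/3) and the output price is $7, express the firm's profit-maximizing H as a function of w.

MP_H = (1/3)·15·H^(-2/3) = 5·H^(-2/3).
Setting P·MP_H = w: 35·H^(-2/3) = w.
Solving for H: H^(-2/3) = w/35, so H = (35/w)^(3/2).

H(w) = (35/w)^(3/2)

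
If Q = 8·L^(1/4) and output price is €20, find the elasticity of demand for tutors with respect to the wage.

MP_L = (1/4)·8·L^(-3/4), so P·MP_L = w gives 40·L^(-3/4) = w.
Solving, L(w) = (40/w)^(4/3). This is a constant-elasticity form: L ∝ w^(−4/3), so ε = −4/3.

ε = -4/3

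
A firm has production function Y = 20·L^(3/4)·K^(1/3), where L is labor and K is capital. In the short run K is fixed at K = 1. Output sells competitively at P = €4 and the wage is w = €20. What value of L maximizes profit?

L* = 81

With K = 1, MP_L = (3/4)·20·L^(-1/4)·1^(1/3) = 15·L^(-1/4).
Profit maximization for a price taker requires P·MP_L = w: 4·15·L^(-1/4) = 20.
So L^(-1/4) = 1/3, which gives L = 81.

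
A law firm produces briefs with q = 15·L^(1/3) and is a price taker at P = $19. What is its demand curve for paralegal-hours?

MP_L = (1/3)·15·L^(-2/3) = 5·L^(-2/3).
Setting P·MP_L = w: 95·L^(-2/3) = w.
Solving for L: L^(-2/3) = w/95, so L = (95/w)^(3/2).

L(w) = (95/w)^(3/2)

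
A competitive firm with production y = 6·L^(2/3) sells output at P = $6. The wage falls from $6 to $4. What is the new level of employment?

L* = 216

From P·MP_L = w with MP_L = 4·L^(-1/3), the labor demand is L(w) = (24/w)^(3).
At w = 6: L = 64. At w = 4: L = 216.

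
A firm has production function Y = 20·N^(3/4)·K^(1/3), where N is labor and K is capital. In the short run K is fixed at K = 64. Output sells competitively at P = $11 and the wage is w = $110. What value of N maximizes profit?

N* = 1296

With K = 64, MP_N = (3/4)·20·N^(-1/4)·64^(1/3) = 60·N^(-1/4).
Profit maximization for a price taker requires P·MP_N = w: 11·60·N^(-1/4) = 110.
So N^(-1/4) = 1/6, which gives N = 1296.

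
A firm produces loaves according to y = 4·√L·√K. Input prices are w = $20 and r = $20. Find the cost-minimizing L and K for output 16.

L* = 4, K* = 4

Cost minimization requires the marginal rate of technical substitution to equal the input-price ratio: MP_L/MP_K = w/r.
Here MP_L/MP_K = (1/2)·(K/L)/(1/2) = (K/L). Setting this equal to 20/20 = 1 gives K = L.
Substituting into y = 16: 4·L^(1/2)·(L)^(1/2) = 16.
Solving, L = 4 and K = 4.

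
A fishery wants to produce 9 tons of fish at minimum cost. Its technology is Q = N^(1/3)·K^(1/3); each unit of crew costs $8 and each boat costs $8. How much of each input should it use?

Cost minimization requires the marginal rate of technical substitution to equal the input-price ratio: MP_N/MP_K = w/r.
Here MP_N/MP_K = (1/3)·(K/N)/(1/3) = (K/N). Setting this equal to 8/8 = 1 gives K = N.
Substituting into Q = 9: N^(1/3)·(N)^(1/3) = 9.
Solving, N = 27 and K = 27.

N* = 27, K* = 27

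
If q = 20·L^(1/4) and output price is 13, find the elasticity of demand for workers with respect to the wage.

ε = -4/3

MP_L = (1/4)·20·L^(-3/4), so P·MP_L = w gives 65·L^(-3/4) = w.
Solving, L(w) = (65/w)^(4/3). This is a constant-elasticity form: L ∝ w^(−4/3), so ε = −4/3.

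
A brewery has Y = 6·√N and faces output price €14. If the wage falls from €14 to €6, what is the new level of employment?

From P·MP_N = w with MP_N = 3·N^(-1/2), the labor demand is N(w) = (42/w)^(2).
At w = 14: N = 9. At w = 6: N = 49.

N* = 49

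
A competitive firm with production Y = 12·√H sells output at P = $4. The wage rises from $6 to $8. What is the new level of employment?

H* = 9

From P·MP_H = w with MP_H = 6·H^(-1/2), the labor demand is H(w) = (24/w)^(2).
At w = 6: H = 16. At w = 8: H = 9.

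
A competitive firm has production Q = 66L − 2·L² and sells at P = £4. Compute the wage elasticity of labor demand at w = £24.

From P·MP_L = w with MP_L = 66 − 4L, labor demand is L(w) = (66 − w/4)/4.
dL/dw = −1/(16) = -0.0625.
At w = 24, L = 15, so ε = (dL/dw)·(w/L) = (-0.0625)·(24/15) = -0.1.

ε = -0.1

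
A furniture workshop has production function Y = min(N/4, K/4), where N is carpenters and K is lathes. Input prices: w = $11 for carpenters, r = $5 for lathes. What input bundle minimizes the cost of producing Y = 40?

With a fixed-proportions technology, the cost-minimizing bundle uses no slack in either input: N/4 = K/4 = Y.
So N = 4·40 = 160 and K = 4·40 = 160.

N* = 160, K* = 160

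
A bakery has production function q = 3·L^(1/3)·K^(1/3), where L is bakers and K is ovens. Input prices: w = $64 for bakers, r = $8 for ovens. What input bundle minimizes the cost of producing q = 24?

Cost minimization requires the marginal rate of technical substitution to equal the input-price ratio: MP_L/MP_K = w/r.
Here MP_L/MP_K = (1/3)·(K/L)/(1/3) = (K/L). Setting this equal to 64/8 = 8 gives K = 8L.
Substituting into q = 24: 3·L^(1/3)·(8L)^(1/3) = 24.
Solving, L = 8 and K = 64.

L* = 8, K* = 64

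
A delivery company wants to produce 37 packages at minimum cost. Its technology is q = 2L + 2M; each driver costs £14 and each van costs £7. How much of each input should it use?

The inputs are perfect substitutes, so the firm uses whichever has the lower cost per unit of output.
Cost per unit of output via L is w/2 = 7; via M it is r/2 = 3.5. M is cheaper.
Producing q = 37 with M alone: L = 0, M = 18.5.

L* = 0, M* = 18.5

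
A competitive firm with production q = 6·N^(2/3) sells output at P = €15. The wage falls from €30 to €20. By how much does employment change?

ΔN = 19

From P·MP_N = w with MP_N = 4·N^(-1/3), the labor demand is N(w) = (60/w)^(3).
At w = 30: N = 8. At w = 20: N = 27.
ΔN = 27 − 8 = 19.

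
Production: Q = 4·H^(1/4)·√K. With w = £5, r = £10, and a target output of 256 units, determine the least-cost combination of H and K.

H* = 256, K* = 256

Cost minimization requires the marginal rate of technical substitution to equal the input-price ratio: MP_H/MP_K = w/r.
Here MP_H/MP_K = (1/4)·(K/H)/(1/2) = 0.5·(K/H). Setting this equal to 5/10 = 0.5 gives K = H.
Substituting into Q = 256: 4·H^(1/4)·(H)^(1/2) = 256.
Solving, H = 256 and K = 256.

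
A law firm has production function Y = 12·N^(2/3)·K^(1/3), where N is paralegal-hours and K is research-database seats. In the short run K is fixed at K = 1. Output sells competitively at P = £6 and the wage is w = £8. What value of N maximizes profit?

With K = 1, MP_N = (2/3)·12·N^(-1/3)·1^(1/3) = 8·N^(-1/3).
Profit maximization for a price taker requires P·MP_N = w: 6·8·N^(-1/3) = 8.
So N^(-1/3) = 1/6, which gives N = 216.

N* = 216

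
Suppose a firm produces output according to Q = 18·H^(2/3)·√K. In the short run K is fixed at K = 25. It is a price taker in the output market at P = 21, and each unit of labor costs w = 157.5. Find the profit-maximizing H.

H* = 512

With K = 25, MP_H = (2/3)·18·H^(-1/3)·25^(1/2) = 60·H^(-1/3).
Profit maximization for a price taker requires P·MP_H = w: 21·60·H^(-1/3) = 157.5.
So H^(-1/3) = 0.125, which gives H = 512.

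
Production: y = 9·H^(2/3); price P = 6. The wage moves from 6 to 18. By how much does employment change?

ΔH = -208

From P·MP_H = w with MP_H = 6·H^(-1/3), the labor demand is H(w) = (36/w)^(3).
At w = 6: H = 216. At w = 18: H = 8.
ΔH = 8 − 216 = -208.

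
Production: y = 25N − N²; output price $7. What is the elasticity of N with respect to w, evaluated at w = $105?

From P·MP_N = w with MP_N = 25 − 2N, labor demand is N(w) = (25 − w/7)/2.
dN/dw = −1/(14) = -1/14.
At w = 105, N = 5, so ε = (dN/dw)·(w/N) = (-1/14)·(105/5) = -1.5.

ε = -1.5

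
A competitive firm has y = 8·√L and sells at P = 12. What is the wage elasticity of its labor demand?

MP_L = (1/2)·8·L^(-1/2), so P·MP_L = w gives 48·L^(-1/2) = w.
Solving, L(w) = (48/w)^(2). This is a constant-elasticity form: L ∝ w^(−2), so ε = −2.

ε = -2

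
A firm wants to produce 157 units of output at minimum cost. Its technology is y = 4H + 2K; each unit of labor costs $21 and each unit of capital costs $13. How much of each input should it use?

The inputs are perfect substitutes, so the firm uses whichever has the lower cost per unit of output.
Cost per unit of output via H is w/4 = 5.25; via K it is r/2 = 6.5. H is cheaper.
Producing y = 157 with H alone: H = 39.25, K = 0.

H* = 39.25, K* = 0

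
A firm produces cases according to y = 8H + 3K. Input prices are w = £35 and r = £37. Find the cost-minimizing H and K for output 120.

H* = 15, K* = 0

The inputs are perfect substitutes, so the firm uses whichever has the lower cost per unit of output.
Cost per unit of output via H is w/8 = 4.375; via K it is r/3 = 37/3. H is cheaper.
Producing y = 120 with H alone: H = 15, K = 0.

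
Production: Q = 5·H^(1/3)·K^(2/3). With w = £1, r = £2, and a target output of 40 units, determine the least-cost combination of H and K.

Cost minimization requires the marginal rate of technical substitution to equal the input-price ratio: MP_H/MP_K = w/r.
Here MP_H/MP_K = (1/3)·(K/H)/(2/3) = 0.5·(K/H). Setting this equal to 1/2 = 0.5 gives K = H.
Substituting into Q = 40: 5·H^(1/3)·(H)^(2/3) = 40.
Solving, H = 8 and K = 8.

H* = 8, K* = 8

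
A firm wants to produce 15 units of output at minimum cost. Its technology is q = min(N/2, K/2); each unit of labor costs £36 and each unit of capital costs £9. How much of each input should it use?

With a fixed-proportions technology, the cost-minimizing bundle uses no slack in either input: N/2 = K/2 = q.
So N = 2·15 = 30 and K = 2·15 = 30.

N* = 30, K* = 30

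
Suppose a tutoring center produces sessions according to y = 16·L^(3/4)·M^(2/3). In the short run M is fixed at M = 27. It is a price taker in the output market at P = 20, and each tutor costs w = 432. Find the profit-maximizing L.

L* = 625

With M = 27, MP_L = (3/4)·16·L^(-1/4)·27^(2/3) = 108·L^(-1/4).
Profit maximization for a price taker requires P·MP_L = w: 20·108·L^(-1/4) = 432.
So L^(-1/4) = 0.2, which gives L = 625.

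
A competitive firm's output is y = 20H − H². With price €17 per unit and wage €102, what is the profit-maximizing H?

H* = 7

The marginal product of H is MP_H = 20 − 2H.
A price-taking firm hires until the value of the marginal product equals the wage: P·MP_H = w, so 17·(20 − 2H) = 102.
Then 20 − 2H = 6, giving H = 7.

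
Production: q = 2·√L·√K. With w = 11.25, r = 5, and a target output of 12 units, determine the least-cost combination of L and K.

Cost minimization requires the marginal rate of technical substitution to equal the input-price ratio: MP_L/MP_K = w/r.
Here MP_L/MP_K = (1/2)·(K/L)/(1/2) = (K/L). Setting this equal to 11.25/5 = 2.25 gives K = 2.25L.
Substituting into q = 12: 2·L^(1/2)·(2.25L)^(1/2) = 12.
Solving, L = 4 and K = 9.

L* = 4, K* = 9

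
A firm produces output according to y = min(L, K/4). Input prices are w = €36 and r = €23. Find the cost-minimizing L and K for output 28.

With a fixed-proportions technology, the cost-minimizing bundle uses no slack in either input: L = K/4 = y.
So L = 28 and K = 4·28 = 112.

L* = 28, K* = 112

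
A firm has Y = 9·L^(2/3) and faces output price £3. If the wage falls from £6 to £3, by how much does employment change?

From P·MP_L = w with MP_L = 6·L^(-1/3), the labor demand is L(w) = (18/w)^(3).
At w = 6: L = 27. At w = 3: L = 216.
ΔL = 216 − 27 = 189.

ΔL = 189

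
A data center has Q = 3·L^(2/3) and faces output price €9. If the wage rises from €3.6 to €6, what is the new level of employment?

L* = 27

From P·MP_L = w with MP_L = 2·L^(-1/3), the labor demand is L(w) = (18/w)^(3).
At w = 3.6: L = 125. At w = 6: L = 27.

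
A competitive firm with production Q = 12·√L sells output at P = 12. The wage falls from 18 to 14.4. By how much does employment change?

ΔL = 9

From P·MP_L = w with MP_L = 6·L^(-1/2), the labor demand is L(w) = (72/w)^(2).
At w = 18: L = 16. At w = 14.4: L = 25.
ΔL = 25 − 16 = 9.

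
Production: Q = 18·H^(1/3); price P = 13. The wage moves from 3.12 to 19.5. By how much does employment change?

From P·MP_H = w with MP_H = 6·H^(-2/3), the labor demand is H(w) = (78/w)^(3/2).
At w = 3.12: H = 125. At w = 19.5: H = 8.
ΔH = 8 − 125 = -117.

ΔH = -117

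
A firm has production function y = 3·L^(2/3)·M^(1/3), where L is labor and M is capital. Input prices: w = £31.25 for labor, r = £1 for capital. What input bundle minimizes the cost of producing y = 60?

L* = 8, M* = 125

Cost minimization requires the marginal rate of technical substitution to equal the input-price ratio: MP_L/MP_M = w/r.
Here MP_L/MP_M = (2/3)·(M/L)/(1/3) = 2·(M/L). Setting this equal to 31.25/1 = 31.25 gives M = 15.625L.
Substituting into y = 60: 3·L^(2/3)·(15.625L)^(1/3) = 60.
Solving, L = 8 and M = 125.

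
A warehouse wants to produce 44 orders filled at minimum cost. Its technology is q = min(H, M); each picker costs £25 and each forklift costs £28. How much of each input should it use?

H* = 44, M* = 44

With a fixed-proportions technology, the cost-minimizing bundle uses no slack in either input: H = M = q.
So H = 44 and M = 44.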